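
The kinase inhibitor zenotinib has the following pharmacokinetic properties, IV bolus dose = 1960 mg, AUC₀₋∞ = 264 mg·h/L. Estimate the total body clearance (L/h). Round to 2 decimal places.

7.42 L/h

CL = Dose / AUC = 1960 / 264 = 7.424 L/h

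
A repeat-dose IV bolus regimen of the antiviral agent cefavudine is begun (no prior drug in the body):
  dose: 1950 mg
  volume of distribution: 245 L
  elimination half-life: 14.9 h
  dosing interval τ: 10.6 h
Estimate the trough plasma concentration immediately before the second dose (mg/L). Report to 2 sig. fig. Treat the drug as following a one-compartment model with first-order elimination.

C₀ per dose = Dose / Vd = 1950 / 245 = 7.959 mg/L
k = ln2 / t½ = 0.693147 / 14.9 = 0.04652 h⁻¹
Fraction remaining after one interval: r = e^(−kτ) = e^(−0.04652 × 10.6) = 0.6107
Before dose 2, 1 dose has been given (aged 1τ).
C_trough = C₀ × r = 7.959 × 0.6107 = 4.861 mg/L

4.9 mg/L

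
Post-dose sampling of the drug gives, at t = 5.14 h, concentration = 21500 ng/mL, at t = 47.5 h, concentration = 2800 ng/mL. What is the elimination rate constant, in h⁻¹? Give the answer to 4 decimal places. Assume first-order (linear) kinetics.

k = ln(C₁/C₂) / (t₂ − t₁) = ln(21500/2800) / (47.5 − 5.14)
  = 2.038 / 42.36 = 0.04811 h⁻¹

0.0481 h⁻¹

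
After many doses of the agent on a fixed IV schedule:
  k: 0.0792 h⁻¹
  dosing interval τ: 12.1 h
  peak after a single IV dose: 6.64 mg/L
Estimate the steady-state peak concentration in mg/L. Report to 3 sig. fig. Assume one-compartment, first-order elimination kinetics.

10.8 mg/L

e^(−kτ) = e^(−0.07920 × 12.1) = 0.3835
Accumulation ratio R = 1 / (1 − e^(−kτ)) = 1 / (1 − 0.3835) = 1.622
Steady-state peak = C₀ × R = 6.64 × 1.622 = 10.77 mg/L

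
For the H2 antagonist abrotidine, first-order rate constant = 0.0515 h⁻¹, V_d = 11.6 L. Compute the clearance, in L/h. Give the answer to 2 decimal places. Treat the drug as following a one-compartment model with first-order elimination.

CL = k × Vd = 0.0515 × 11.6 = 0.5974 L/h

0.60 L/h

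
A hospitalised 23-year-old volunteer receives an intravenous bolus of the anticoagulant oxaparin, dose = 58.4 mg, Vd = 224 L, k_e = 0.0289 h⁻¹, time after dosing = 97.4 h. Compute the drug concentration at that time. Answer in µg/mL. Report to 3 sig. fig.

C₀ = Dose / Vd = 58.40 / 224 = 0.2607 mg/L
C = C₀ · e^(−k·t) = 0.2607 × e^(−0.02890 × 97.4)
  = 0.2607 × 0.05991 = 0.01562 mg/L
(0.01562 mg/L = 0.01562 µg/mL)

0.0156 µg/mL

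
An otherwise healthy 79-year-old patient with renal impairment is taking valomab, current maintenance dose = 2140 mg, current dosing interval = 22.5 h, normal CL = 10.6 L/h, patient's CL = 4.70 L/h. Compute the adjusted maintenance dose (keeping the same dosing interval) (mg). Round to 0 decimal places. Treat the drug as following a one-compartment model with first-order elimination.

949 mg

To keep the same average steady-state level, dosing rate must scale with clearance.
CL ratio = 4.70 / 10.6 = 0.4434
New dose (same interval) = 2140 × 0.4434 = 948.9 mg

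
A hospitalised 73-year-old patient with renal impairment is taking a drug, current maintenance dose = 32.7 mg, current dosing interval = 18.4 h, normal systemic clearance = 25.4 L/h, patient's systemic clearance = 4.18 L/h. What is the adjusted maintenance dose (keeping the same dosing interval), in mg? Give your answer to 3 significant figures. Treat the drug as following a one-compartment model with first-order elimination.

To keep the same average steady-state level, dosing rate must scale with clearance.
CL ratio = 4.18 / 25.4 = 0.1646
New dose (same interval) = 32.7 × 0.1646 = 5.382 mg

5.38 mg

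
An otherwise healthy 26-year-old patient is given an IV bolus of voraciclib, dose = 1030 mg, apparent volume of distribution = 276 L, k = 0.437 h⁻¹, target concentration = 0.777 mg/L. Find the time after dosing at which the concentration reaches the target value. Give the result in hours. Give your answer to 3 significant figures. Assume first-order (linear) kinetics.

C₀ = Dose / Vd = 1030 / 276 = 3.732 mg/L
t = ln(C₀ / C) / k = ln(3.732 / 0.777) / 0.4370
  = ln(4.803) / 0.4370 = 1.569 / 0.4370 = 3.590 h

3.59 h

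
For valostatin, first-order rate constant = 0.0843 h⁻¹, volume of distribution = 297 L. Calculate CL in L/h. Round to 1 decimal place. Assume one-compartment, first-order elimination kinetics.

25.0 L/h

CL = k × Vd = 0.0843 × 297 = 25.04 L/h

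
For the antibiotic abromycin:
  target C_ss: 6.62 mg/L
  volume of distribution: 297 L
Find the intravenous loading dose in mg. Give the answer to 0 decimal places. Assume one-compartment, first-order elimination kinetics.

LD = Css × Vd = 6.62 × 297 = 1966 mg

1966 mg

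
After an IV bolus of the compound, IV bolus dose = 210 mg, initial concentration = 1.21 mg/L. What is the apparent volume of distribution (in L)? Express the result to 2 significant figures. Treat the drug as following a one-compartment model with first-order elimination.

Vd = Dose / C₀ = 210.0 / 1.21 = 173.6 L

170 L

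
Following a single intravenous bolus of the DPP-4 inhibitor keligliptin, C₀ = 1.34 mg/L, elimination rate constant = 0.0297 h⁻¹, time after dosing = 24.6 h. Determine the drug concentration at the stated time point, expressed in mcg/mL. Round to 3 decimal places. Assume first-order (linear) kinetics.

C = C₀ · e^(−k·t) = 1.340 × e^(−0.02970 × 24.6)
  = 1.340 × 0.4816 = 0.6453 mg/L
(0.6453 mg/L = 0.6453 mcg/mL)

0.645 mcg/mL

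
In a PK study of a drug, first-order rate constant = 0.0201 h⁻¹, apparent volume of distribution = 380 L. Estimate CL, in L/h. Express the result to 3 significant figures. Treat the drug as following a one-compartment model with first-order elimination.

CL = k × Vd = 0.0201 × 380 = 7.638 L/h

7.64 L/h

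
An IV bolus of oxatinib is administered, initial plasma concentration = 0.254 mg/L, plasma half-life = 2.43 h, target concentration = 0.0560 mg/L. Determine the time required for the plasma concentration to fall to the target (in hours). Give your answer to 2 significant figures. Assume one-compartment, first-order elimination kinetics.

5.3 h

k = ln2 / t½ = 0.693147 / 2.43 = 0.2852 h⁻¹
t = ln(C₀ / C) / k = ln(0.2540 / 0.0560) / 0.2852
  = ln(4.536) / 0.2852 = 1.512 / 0.2852 = 5.302 h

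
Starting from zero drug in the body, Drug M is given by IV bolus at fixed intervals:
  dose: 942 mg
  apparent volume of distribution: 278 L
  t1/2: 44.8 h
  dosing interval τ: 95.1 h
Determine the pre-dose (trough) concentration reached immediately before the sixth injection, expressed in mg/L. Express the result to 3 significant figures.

1.01 mg/L

C₀ per dose = Dose / Vd = 942 / 278 = 3.388 mg/L
k = ln2 / t½ = 0.693147 / 44.8 = 0.01547 h⁻¹
Fraction remaining after one interval: r = e^(−kτ) = e^(−0.01547 × 95.1) = 0.2297
Before dose 6, 5 doses have been given (aged 1τ, 2τ, 3τ, 4τ, 5τ).
C_trough = C₀ × (r + r² + … + r^5) = C₀ × r(1−r^5)/(1−r)
        = 3.388 × 0.2297 × (1 − 0.0006394) / (1 − 0.2297) = 1.010 mg/L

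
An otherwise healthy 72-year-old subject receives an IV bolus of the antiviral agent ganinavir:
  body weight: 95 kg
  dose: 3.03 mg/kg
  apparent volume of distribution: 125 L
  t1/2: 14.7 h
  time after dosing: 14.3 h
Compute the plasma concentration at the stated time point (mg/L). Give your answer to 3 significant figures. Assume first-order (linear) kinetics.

Total dose = 3.03 × 95 = 287.9 mg
C₀ = Dose / Vd = 287.9 / 125 = 2.303 mg/L
k = ln2 / t½ = 0.693147 / 14.7 = 0.04715 h⁻¹
C = C₀ · e^(−k·t) = 2.303 × e^(−0.04715 × 14.3)
  = 2.303 × 0.5095 = 1.173 mg/L

1.17 mg/L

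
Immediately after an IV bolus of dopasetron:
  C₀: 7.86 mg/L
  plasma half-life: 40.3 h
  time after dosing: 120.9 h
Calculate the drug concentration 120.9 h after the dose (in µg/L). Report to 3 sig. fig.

983 µg/L

k = ln2 / t½ = 0.693147 / 40.3 = 0.01720 h⁻¹
t / t½ = 120.9 / 40.3 = 3 half-lives
C = C₀ × (1/2)^3 = 7.860 × 0.1250 = 0.9825 mg/L
Convert: 0.9825 mg/L × 1000 = 982.5 µg/L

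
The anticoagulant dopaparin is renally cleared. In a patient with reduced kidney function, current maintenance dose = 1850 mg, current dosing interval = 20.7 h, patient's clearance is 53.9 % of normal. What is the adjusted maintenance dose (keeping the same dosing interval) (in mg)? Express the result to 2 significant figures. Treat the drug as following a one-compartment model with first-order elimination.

1000 mg

To keep the same average steady-state level, dosing rate must scale with clearance.
CL ratio = 53.9 / 100 = 0.5390
New dose (same interval) = 1850 × 0.5390 = 997.2 mg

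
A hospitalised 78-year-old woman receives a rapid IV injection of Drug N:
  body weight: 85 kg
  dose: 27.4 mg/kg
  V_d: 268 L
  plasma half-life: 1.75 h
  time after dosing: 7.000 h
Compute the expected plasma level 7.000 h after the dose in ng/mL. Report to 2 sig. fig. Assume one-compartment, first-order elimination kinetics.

Total dose = 27.4 × 85 = 2329 mg
C₀ = Dose / Vd = 2329 / 268 = 8.690 mg/L
k = ln2 / t½ = 0.693147 / 1.75 = 0.3961 h⁻¹
t / t½ = 7.000 / 1.75 = 4 half-lives
C = C₀ × (1/2)^4 = 8.690 × 0.06250 = 0.5431 mg/L
Convert: 0.5431 mg/L × 1000 = 543.1 ng/mL

540 ng/mL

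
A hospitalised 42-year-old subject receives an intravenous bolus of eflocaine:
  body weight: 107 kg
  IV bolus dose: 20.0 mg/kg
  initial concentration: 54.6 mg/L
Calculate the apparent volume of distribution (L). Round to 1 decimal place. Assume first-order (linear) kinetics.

39.2 L

Dose = 20.0 × 107 = 2140 mg
Vd = Dose / C₀ = 2140 / 54.6 = 39.19 L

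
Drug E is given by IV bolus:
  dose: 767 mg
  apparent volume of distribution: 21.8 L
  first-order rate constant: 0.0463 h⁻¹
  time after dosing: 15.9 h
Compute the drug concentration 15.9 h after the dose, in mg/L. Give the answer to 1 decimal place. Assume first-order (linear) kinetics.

C₀ = Dose / Vd = 767.0 / 21.8 = 35.18 mg/L
C = C₀ · e^(−k·t) = 35.18 × e^(−0.04630 × 15.9)
  = 35.18 × 0.4789 = 16.85 mg/L

16.9 mg/L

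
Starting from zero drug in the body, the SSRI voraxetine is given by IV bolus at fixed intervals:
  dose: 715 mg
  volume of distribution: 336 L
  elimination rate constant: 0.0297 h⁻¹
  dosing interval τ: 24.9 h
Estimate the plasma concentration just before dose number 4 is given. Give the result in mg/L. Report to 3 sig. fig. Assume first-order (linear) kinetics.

C₀ per dose = Dose / Vd = 715 / 336 = 2.128 mg/L
Fraction remaining after one interval: r = e^(−kτ) = e^(−0.02970 × 24.9) = 0.4773
Before dose 4, 3 doses have been given (aged 1τ, 2τ, 3τ).
C_trough = C₀ × (r + r² + … + r^3) = C₀ × r(1−r^3)/(1−r)
        = 2.128 × 0.4773 × (1 − 0.1087) / (1 − 0.4773) = 1.732 mg/L

1.73 mg/L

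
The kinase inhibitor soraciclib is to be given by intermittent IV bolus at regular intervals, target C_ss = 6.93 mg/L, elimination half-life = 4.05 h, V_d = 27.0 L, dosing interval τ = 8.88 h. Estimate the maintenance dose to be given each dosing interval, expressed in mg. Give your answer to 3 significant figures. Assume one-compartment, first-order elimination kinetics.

k = ln2 / t½ = 0.693147 / 4.05 = 0.1711 h⁻¹
CL = k × Vd = 0.1711 × 27.0 = 4.620 L/h
At steady state, Dose/τ = Css × CL.
Dose = Css × CL × τ = 6.93 × 4.620 × 8.88 = 284.3 mg

284 mg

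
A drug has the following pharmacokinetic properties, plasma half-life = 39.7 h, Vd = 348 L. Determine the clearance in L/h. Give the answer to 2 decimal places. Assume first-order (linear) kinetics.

k = ln2 / t½ = 0.693147 / 39.7 = 0.01746 h⁻¹
CL = k × Vd = 0.01746 × 348 = 6.076 L/h

6.08 L/h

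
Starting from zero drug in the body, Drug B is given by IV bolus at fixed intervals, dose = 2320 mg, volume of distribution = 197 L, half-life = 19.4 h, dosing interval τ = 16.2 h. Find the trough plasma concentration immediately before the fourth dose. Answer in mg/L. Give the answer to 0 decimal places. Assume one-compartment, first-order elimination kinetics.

C₀ per dose = Dose / Vd = 2320 / 197 = 11.78 mg/L
k = ln2 / t½ = 0.693147 / 19.4 = 0.03573 h⁻¹
Fraction remaining after one interval: r = e^(−kτ) = e^(−0.03573 × 16.2) = 0.5606
Before dose 4, 3 doses have been given (aged 1τ, 2τ, 3τ).
C_trough = C₀ × (r + r² + … + r^3) = C₀ × r(1−r^3)/(1−r)
        = 11.78 × 0.5606 × (1 − 0.1762) / (1 − 0.5606) = 12.38 mg/L

12 mg/L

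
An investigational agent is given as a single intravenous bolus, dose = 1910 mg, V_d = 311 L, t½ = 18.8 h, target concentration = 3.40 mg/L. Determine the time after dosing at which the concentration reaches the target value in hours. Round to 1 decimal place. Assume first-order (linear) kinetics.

C₀ = Dose / Vd = 1910 / 311 = 6.141 mg/L
k = ln2 / t½ = 0.693147 / 18.8 = 0.03687 h⁻¹
t = ln(C₀ / C) / k = ln(6.141 / 3.40) / 0.03687
  = ln(1.806) / 0.03687 = 0.5911 / 0.03687 = 16.03 h

16.0 h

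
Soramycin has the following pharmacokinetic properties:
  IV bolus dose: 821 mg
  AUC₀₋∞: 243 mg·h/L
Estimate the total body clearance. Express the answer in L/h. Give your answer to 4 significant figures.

CL = Dose / AUC = 821 / 243 = 3.379 L/h

3.379 L/h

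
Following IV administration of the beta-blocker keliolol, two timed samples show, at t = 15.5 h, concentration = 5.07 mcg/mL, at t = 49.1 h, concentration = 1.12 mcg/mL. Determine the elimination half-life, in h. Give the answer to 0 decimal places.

15 h

k = ln(C₁/C₂) / (t₂ − t₁) = ln(5.07/1.12) / (49.1 − 15.5)
  = 1.510 / 33.60 = 0.04494 h⁻¹
t½ = ln2 / k = 0.693147 / 0.04494 = 15.42 h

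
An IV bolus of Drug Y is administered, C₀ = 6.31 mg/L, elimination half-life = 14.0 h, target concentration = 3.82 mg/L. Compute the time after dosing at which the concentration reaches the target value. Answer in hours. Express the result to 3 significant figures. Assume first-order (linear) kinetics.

10.1 h

k = ln2 / t½ = 0.693147 / 14.0 = 0.04951 h⁻¹
t = ln(C₀ / C) / k = ln(6.310 / 3.82) / 0.04951
  = ln(1.652) / 0.04951 = 0.5020 / 0.04951 = 10.14 h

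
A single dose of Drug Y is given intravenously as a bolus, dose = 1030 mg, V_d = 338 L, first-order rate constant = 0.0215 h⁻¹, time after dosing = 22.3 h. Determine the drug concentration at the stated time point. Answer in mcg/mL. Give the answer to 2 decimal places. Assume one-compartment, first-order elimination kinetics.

C₀ = Dose / Vd = 1030 / 338 = 3.047 mg/L
C = C₀ · e^(−k·t) = 3.047 × e^(−0.02150 × 22.3)
  = 3.047 × 0.6191 = 1.886 mg/L
(1.886 mg/L = 1.886 mcg/mL)

1.89 mcg/mL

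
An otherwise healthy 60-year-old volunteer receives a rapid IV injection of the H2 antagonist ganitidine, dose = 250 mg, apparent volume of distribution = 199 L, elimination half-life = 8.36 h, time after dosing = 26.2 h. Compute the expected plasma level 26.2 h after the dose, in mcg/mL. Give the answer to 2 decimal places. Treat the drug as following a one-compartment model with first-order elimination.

C₀ = Dose / Vd = 250.0 / 199 = 1.256 mg/L
k = ln2 / t½ = 0.693147 / 8.36 = 0.08291 h⁻¹
C = C₀ · e^(−k·t) = 1.256 × e^(−0.08291 × 26.2)
  = 1.256 × 0.1139 = 0.1431 mg/L
(0.1431 mg/L = 0.1431 mcg/mL)

0.14 mcg/mL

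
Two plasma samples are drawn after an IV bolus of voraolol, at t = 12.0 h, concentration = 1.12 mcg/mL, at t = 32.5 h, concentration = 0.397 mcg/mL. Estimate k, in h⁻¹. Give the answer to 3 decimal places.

k = ln(C₁/C₂) / (t₂ − t₁) = ln(1.12/0.397) / (32.5 − 12.0)
  = 1.037 / 20.50 = 0.05059 h⁻¹

0.051 h⁻¹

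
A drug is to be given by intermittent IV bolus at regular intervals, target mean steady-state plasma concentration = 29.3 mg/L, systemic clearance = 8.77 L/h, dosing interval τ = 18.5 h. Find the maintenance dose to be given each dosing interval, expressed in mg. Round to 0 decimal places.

4754 mg

At steady state, Dose/τ = Css × CL.
Dose = Css × CL × τ = 29.3 × 8.770 × 18.5 = 4754 mg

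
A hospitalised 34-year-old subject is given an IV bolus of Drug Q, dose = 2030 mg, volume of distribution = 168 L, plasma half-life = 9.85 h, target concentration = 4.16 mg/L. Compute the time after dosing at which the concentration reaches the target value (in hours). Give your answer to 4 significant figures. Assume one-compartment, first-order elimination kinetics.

C₀ = Dose / Vd = 2030 / 168 = 12.08 mg/L
k = ln2 / t½ = 0.693147 / 9.85 = 0.07037 h⁻¹
t = ln(C₀ / C) / k = ln(12.08 / 4.16) / 0.07037
  = ln(2.904) / 0.07037 = 1.066 / 0.07037 = 15.15 h

15.15 h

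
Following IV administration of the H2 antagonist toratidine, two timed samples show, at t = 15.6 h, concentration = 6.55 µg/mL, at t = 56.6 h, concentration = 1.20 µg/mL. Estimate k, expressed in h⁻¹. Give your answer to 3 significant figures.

k = ln(C₁/C₂) / (t₂ − t₁) = ln(6.55/1.20) / (56.6 − 15.6)
  = 1.697 / 41.00 = 0.04139 h⁻¹

0.0414 h⁻¹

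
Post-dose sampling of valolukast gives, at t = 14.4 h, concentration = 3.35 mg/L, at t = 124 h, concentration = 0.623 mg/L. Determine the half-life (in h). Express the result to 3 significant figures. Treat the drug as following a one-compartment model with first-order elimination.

45.2 h

k = ln(C₁/C₂) / (t₂ − t₁) = ln(3.35/0.623) / (124 − 14.4)
  = 1.682 / 109.6 = 0.01535 h⁻¹
t½ = ln2 / k = 0.693147 / 0.01535 = 45.16 h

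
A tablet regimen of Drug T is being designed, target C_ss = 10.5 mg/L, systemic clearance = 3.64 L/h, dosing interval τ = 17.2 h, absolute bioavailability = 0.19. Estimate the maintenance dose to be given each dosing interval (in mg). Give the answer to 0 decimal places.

3460 mg

At steady state, F × (Dose/τ) = Css × CL.
Dose = Css × CL × τ / F = 10.5 × 3.640 × 17.2 / 0.19 = 3460 mg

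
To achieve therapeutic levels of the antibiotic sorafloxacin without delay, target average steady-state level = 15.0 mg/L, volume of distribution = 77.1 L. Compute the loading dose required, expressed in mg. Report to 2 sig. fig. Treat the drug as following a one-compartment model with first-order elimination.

LD = Css × Vd = 15.0 × 77.1 = 1157 mg

1200 mg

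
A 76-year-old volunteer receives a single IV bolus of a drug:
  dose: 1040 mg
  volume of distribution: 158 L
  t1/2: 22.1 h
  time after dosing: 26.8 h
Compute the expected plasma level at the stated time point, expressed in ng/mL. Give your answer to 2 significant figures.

C₀ = Dose / Vd = 1040 / 158 = 6.582 mg/L
k = ln2 / t½ = 0.693147 / 22.1 = 0.03136 h⁻¹
C = C₀ · e^(−k·t) = 6.582 × e^(−0.03136 × 26.8)
  = 6.582 × 0.4315 = 2.840 mg/L
Convert: 2.840 mg/L × 1000 = 2840 ng/mL

2800 ng/mL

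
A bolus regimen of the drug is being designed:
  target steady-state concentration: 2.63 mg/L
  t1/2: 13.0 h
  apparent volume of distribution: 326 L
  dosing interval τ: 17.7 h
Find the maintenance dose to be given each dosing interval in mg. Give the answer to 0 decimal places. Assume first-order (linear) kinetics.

k = ln2 / t½ = 0.693147 / 13.0 = 0.05332 h⁻¹
CL = k × Vd = 0.05332 × 326 = 17.38 L/h
At steady state, Dose/τ = Css × CL.
Dose = Css × CL × τ = 2.63 × 17.38 × 17.7 = 809.1 mg

809 mg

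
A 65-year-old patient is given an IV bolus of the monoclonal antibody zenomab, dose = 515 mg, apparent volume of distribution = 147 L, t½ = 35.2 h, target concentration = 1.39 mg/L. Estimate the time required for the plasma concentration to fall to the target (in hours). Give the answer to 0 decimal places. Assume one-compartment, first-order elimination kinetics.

47 h

C₀ = Dose / Vd = 515.0 / 147 = 3.503 mg/L
k = ln2 / t½ = 0.693147 / 35.2 = 0.01969 h⁻¹
t = ln(C₀ / C) / k = ln(3.503 / 1.39) / 0.01969
  = ln(2.520) / 0.01969 = 0.9243 / 0.01969 = 46.94 h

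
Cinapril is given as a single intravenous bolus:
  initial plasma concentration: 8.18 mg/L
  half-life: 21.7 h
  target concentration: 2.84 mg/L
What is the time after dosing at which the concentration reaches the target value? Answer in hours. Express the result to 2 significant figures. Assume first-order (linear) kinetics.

33 h

k = ln2 / t½ = 0.693147 / 21.7 = 0.03194 h⁻¹
t = ln(C₀ / C) / k = ln(8.180 / 2.84) / 0.03194
  = ln(2.880) / 0.03194 = 1.058 / 0.03194 = 33.12 h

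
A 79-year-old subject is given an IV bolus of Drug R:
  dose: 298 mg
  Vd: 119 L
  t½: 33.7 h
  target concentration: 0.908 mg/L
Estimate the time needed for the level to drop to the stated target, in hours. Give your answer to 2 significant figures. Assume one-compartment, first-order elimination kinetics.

49 h

C₀ = Dose / Vd = 298.0 / 119 = 2.504 mg/L
k = ln2 / t½ = 0.693147 / 33.7 = 0.02057 h⁻¹
t = ln(C₀ / C) / k = ln(2.504 / 0.908) / 0.02057
  = ln(2.758) / 0.02057 = 1.015 / 0.02057 = 49.34 h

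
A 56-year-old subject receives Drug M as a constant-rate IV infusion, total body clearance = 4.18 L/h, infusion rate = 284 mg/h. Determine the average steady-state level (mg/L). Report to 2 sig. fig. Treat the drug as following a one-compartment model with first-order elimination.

68 mg/L

At steady state Css = R₀ / CL = 284 / 4.180 = 67.94 mg/L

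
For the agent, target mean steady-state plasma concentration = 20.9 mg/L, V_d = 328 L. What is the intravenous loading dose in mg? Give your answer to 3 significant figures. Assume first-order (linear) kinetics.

LD = Css × Vd = 20.9 × 328 = 6855 mg

6860 mg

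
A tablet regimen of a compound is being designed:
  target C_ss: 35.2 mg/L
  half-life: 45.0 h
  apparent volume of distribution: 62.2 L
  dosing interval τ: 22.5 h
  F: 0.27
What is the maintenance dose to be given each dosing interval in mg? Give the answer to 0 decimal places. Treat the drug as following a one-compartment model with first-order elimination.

2810 mg

k = ln2 / t½ = 0.693147 / 45.0 = 0.01540 h⁻¹
CL = k × Vd = 0.01540 × 62.2 = 0.9579 L/h
At steady state, F × (Dose/τ) = Css × CL.
Dose = Css × CL × τ / F = 35.2 × 0.9579 × 22.5 / 0.27 = 2810 mg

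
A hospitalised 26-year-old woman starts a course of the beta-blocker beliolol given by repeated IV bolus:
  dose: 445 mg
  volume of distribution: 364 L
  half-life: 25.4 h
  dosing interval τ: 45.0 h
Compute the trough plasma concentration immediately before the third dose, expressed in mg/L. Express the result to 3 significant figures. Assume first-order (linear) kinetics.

0.463 mg/L

C₀ per dose = Dose / Vd = 445 / 364 = 1.223 mg/L
k = ln2 / t½ = 0.693147 / 25.4 = 0.02729 h⁻¹
Fraction remaining after one interval: r = e^(−kτ) = e^(−0.02729 × 45.0) = 0.2929
Before dose 3, 2 doses have been given (aged 1τ, 2τ).
C_trough = C₀ × (r + r²) = 1.223 × (0.2929 + 0.08579) = 0.4631 mg/L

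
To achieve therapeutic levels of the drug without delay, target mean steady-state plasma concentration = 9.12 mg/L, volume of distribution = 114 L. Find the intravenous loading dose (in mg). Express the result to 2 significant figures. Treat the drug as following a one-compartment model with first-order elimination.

LD = Css × Vd = 9.12 × 114 = 1040 mg

1000 mg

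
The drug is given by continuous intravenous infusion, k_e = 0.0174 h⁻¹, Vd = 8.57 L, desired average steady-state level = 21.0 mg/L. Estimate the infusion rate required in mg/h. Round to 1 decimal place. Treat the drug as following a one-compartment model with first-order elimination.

3.1 mg/h

CL = k × Vd = 0.01740 × 8.57 = 0.1491 L/h
At steady state, infusion rate R₀ = Css × CL = 21.0 × 0.1491 = 3.131 mg/h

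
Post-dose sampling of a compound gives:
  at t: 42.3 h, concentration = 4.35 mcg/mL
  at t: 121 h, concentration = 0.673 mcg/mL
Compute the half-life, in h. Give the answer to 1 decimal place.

29.2 h

k = ln(C₁/C₂) / (t₂ − t₁) = ln(4.35/0.673) / (121 − 42.3)
  = 1.866 / 78.70 = 0.02371 h⁻¹
t½ = ln2 / k = 0.693147 / 0.02371 = 29.23 h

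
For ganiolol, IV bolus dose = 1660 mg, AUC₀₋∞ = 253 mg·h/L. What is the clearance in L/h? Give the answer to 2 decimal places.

6.56 L/h

CL = Dose / AUC = 1660 / 253 = 6.561 L/h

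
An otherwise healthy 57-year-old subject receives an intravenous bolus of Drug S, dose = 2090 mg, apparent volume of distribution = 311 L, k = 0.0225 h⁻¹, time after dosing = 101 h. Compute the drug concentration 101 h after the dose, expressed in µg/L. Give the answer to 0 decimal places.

C₀ = Dose / Vd = 2090 / 311 = 6.720 mg/L
C = C₀ · e^(−k·t) = 6.720 × e^(−0.02250 × 101)
  = 6.720 × 0.1031 = 0.6928 mg/L
Convert: 0.6928 mg/L × 1000 = 692.8 µg/L

693 µg/L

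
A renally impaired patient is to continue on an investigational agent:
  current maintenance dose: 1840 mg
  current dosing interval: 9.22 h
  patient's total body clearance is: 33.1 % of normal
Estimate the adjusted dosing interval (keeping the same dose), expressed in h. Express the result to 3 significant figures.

To keep the same average steady-state level, dosing rate must scale with clearance.
CL ratio = 33.1 / 100 = 0.3310
New interval (same dose) = 9.22 / 0.3310 = 27.85 h

27.9 h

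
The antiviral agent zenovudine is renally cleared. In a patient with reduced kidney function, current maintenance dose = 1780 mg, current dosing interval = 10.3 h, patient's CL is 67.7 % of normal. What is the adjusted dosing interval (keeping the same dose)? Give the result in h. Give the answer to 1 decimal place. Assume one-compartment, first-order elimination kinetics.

15.2 h

To keep the same average steady-state level, dosing rate must scale with clearance.
CL ratio = 67.7 / 100 = 0.6770
New interval (same dose) = 10.3 / 0.6770 = 15.21 h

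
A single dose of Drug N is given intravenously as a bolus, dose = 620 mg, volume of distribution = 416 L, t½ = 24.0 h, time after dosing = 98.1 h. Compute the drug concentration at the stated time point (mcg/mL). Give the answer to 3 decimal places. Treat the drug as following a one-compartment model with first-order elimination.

C₀ = Dose / Vd = 620.0 / 416 = 1.490 mg/L
k = ln2 / t½ = 0.693147 / 24.0 = 0.02888 h⁻¹
C = C₀ · e^(−k·t) = 1.490 × e^(−0.02888 × 98.1)
  = 1.490 × 0.05883 = 0.08766 mg/L
(0.08766 mg/L = 0.08766 mcg/mL)

0.088 mcg/mL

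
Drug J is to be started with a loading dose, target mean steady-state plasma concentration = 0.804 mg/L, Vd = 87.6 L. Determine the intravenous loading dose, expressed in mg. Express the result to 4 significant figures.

70.43 mg

LD = Css × Vd = 0.804 × 87.6 = 70.43 mg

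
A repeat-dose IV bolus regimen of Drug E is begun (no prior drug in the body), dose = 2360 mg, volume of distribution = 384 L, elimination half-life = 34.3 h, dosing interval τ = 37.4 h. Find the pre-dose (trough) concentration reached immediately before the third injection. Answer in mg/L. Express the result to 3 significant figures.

4.24 mg/L

C₀ per dose = Dose / Vd = 2360 / 384 = 6.146 mg/L
k = ln2 / t½ = 0.693147 / 34.3 = 0.02021 h⁻¹
Fraction remaining after one interval: r = e^(−kτ) = e^(−0.02021 × 37.4) = 0.4696
Before dose 3, 2 doses have been given (aged 1τ, 2τ).
C_trough = C₀ × (r + r²) = 6.146 × (0.4696 + 0.2205) = 4.241 mg/L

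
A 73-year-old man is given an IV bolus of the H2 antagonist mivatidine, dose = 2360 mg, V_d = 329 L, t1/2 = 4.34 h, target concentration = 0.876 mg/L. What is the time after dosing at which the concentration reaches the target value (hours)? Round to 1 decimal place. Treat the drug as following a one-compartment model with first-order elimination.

C₀ = Dose / Vd = 2360 / 329 = 7.173 mg/L
k = ln2 / t½ = 0.693147 / 4.34 = 0.1597 h⁻¹
t = ln(C₀ / C) / k = ln(7.173 / 0.876) / 0.1597
  = ln(8.188) / 0.1597 = 2.103 / 0.1597 = 13.17 h

13.2 h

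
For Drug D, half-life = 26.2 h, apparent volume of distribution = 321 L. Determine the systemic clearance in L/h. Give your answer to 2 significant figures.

8.5 L/h

k = ln2 / t½ = 0.693147 / 26.2 = 0.02646 h⁻¹
CL = k × Vd = 0.02646 × 321 = 8.494 L/h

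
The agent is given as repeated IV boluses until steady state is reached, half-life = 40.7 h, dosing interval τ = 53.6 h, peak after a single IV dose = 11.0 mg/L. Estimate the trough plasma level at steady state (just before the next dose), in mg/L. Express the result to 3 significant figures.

7.38 mg/L

k = ln2 / t½ = 0.693147 / 40.7 = 0.01703 h⁻¹
e^(−kτ) = e^(−0.01703 × 53.6) = 0.4014
Accumulation ratio R = 1 / (1 − e^(−kτ)) = 1 / (1 − 0.4014) = 1.671
Steady-state trough = C₀ × R × e^(−kτ) = 11.0 × 1.671 × 0.4014 = 7.378 mg/L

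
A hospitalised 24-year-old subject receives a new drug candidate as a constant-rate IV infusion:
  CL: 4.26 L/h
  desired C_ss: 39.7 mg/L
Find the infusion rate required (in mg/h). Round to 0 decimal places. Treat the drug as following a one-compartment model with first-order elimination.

169 mg/h

At steady state, infusion rate R₀ = Css × CL = 39.7 × 4.260 = 169.1 mg/h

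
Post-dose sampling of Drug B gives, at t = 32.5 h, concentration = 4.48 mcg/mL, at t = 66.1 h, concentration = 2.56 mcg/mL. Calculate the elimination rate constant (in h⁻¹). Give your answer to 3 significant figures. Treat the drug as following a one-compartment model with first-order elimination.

k = ln(C₁/C₂) / (t₂ − t₁) = ln(4.48/2.56) / (66.1 − 32.5)
  = 0.5596 / 33.60 = 0.01665 h⁻¹

0.0167 h⁻¹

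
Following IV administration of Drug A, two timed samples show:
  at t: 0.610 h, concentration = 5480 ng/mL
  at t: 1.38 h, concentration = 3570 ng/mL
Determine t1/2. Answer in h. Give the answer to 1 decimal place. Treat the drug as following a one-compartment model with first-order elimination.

1.2 h

k = ln(C₁/C₂) / (t₂ − t₁) = ln(5480/3570) / (1.38 − 0.610)
  = 0.4285 / 0.7700 = 0.5565 h⁻¹
t½ = ln2 / k = 0.693147 / 0.5565 = 1.246 h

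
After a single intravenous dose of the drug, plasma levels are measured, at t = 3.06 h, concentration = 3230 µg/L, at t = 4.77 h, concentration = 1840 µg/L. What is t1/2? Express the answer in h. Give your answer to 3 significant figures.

k = ln(C₁/C₂) / (t₂ − t₁) = ln(3230/1840) / (4.77 − 3.06)
  = 0.5627 / 1.710 = 0.3291 h⁻¹
t½ = ln2 / k = 0.693147 / 0.3291 = 2.106 h

2.11 h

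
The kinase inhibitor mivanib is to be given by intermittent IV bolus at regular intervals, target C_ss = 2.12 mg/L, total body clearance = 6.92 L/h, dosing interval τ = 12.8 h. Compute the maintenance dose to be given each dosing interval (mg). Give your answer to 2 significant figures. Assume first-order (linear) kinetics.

190 mg

At steady state, Dose/τ = Css × CL.
Dose = Css × CL × τ = 2.12 × 6.920 × 12.8 = 187.8 mg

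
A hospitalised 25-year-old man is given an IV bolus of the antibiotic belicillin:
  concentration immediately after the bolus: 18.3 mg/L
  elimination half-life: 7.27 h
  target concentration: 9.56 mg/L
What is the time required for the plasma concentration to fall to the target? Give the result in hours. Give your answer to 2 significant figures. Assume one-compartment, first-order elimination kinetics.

6.8 h

k = ln2 / t½ = 0.693147 / 7.27 = 0.09534 h⁻¹
t = ln(C₀ / C) / k = ln(18.30 / 9.56) / 0.09534
  = ln(1.914) / 0.09534 = 0.6492 / 0.09534 = 6.809 h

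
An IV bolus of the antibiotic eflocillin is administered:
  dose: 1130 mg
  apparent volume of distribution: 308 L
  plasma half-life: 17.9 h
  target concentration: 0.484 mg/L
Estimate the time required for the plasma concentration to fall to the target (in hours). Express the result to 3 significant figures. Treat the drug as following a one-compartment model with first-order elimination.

52.3 h

C₀ = Dose / Vd = 1130 / 308 = 3.669 mg/L
k = ln2 / t½ = 0.693147 / 17.9 = 0.03872 h⁻¹
t = ln(C₀ / C) / k = ln(3.669 / 0.484) / 0.03872
  = ln(7.581) / 0.03872 = 2.026 / 0.03872 = 52.32 h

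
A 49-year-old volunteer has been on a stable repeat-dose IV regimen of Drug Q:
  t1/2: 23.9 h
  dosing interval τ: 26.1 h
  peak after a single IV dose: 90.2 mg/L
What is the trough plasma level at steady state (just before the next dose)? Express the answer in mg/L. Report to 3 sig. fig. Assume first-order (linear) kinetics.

79.7 mg/L

k = ln2 / t½ = 0.693147 / 23.9 = 0.02900 h⁻¹
e^(−kτ) = e^(−0.02900 × 26.1) = 0.4691
Accumulation ratio R = 1 / (1 − e^(−kτ)) = 1 / (1 − 0.4691) = 1.884
Steady-state trough = C₀ × R × e^(−kτ) = 90.2 × 1.884 × 0.4691 = 79.72 mg/L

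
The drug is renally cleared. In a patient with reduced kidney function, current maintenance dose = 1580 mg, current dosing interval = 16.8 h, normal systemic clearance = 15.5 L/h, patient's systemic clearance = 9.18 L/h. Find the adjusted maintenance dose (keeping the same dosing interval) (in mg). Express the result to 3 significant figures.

936 mg

To keep the same average steady-state level, dosing rate must scale with clearance.
CL ratio = 9.18 / 15.5 = 0.5923
New dose (same interval) = 1580 × 0.5923 = 935.8 mg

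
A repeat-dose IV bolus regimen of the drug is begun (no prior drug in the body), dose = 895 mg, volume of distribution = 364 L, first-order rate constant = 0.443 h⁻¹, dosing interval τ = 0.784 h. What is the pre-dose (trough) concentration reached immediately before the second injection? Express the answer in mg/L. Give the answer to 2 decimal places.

1.74 mg/L

C₀ per dose = Dose / Vd = 895 / 364 = 2.459 mg/L
Fraction remaining after one interval: r = e^(−kτ) = e^(−0.4430 × 0.784) = 0.7066
Before dose 2, 1 dose has been given (aged 1τ).
C_trough = C₀ × r = 2.459 × 0.7066 = 1.738 mg/L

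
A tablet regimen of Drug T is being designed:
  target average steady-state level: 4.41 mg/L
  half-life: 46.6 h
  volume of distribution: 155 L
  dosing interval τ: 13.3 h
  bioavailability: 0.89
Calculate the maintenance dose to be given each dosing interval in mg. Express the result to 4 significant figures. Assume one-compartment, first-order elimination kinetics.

k = ln2 / t½ = 0.693147 / 46.6 = 0.01487 h⁻¹
CL = k × Vd = 0.01487 × 155 = 2.305 L/h
At steady state, F × (Dose/τ) = Css × CL.
Dose = Css × CL × τ / F = 4.41 × 2.305 × 13.3 / 0.89 = 151.9 mg

151.9 mg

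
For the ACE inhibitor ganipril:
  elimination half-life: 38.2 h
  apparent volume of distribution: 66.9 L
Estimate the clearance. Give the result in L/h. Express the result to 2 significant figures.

k = ln2 / t½ = 0.693147 / 38.2 = 0.01815 h⁻¹
CL = k × Vd = 0.01815 × 66.9 = 1.214 L/h

1.2 L/h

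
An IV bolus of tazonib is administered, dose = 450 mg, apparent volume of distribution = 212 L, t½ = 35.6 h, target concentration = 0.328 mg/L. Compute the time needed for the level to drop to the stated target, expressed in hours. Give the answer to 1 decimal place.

95.9 h

C₀ = Dose / Vd = 450.0 / 212 = 2.123 mg/L
k = ln2 / t½ = 0.693147 / 35.6 = 0.01947 h⁻¹
t = ln(C₀ / C) / k = ln(2.123 / 0.328) / 0.01947
  = ln(6.473) / 0.01947 = 1.868 / 0.01947 = 95.94 h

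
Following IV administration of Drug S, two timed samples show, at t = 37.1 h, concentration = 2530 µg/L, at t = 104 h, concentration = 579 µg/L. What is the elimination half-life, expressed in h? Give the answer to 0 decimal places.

31 h

k = ln(C₁/C₂) / (t₂ − t₁) = ln(2530/579) / (104 − 37.1)
  = 1.475 / 66.90 = 0.02205 h⁻¹
t½ = ln2 / k = 0.693147 / 0.02205 = 31.44 h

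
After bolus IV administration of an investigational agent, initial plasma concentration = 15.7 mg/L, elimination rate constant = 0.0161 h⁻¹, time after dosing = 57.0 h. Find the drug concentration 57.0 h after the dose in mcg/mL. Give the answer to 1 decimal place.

6.3 mcg/mL

C = C₀ · e^(−k·t) = 15.70 × e^(−0.01610 × 57.0)
  = 15.70 × 0.3994 = 6.271 mg/L
(6.271 mg/L = 6.271 mcg/mL)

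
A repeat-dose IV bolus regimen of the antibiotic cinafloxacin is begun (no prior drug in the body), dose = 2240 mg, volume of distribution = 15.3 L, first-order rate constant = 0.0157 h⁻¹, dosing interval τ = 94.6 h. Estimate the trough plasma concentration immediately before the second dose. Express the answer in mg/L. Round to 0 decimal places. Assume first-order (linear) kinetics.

33 mg/L

C₀ per dose = Dose / Vd = 2240 / 15.3 = 146.4 mg/L
Fraction remaining after one interval: r = e^(−kτ) = e^(−0.01570 × 94.6) = 0.2265
Before dose 2, 1 dose has been given (aged 1τ).
C_trough = C₀ × r = 146.4 × 0.2265 = 33.16 mg/L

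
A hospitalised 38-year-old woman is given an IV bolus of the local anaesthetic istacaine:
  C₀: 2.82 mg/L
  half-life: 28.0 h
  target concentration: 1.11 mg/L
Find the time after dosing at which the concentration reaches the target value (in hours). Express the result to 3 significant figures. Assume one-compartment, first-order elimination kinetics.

k = ln2 / t½ = 0.693147 / 28.0 = 0.02476 h⁻¹
t = ln(C₀ / C) / k = ln(2.820 / 1.11) / 0.02476
  = ln(2.541) / 0.02476 = 0.9326 / 0.02476 = 37.67 h

37.7 h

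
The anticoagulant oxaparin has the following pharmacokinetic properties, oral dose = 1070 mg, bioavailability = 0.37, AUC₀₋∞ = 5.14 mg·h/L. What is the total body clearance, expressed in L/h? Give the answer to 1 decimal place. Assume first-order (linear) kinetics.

77.0 L/h

CL = F·Dose / AUC = 0.37 × 1070 / 5.14 = 77.02 L/h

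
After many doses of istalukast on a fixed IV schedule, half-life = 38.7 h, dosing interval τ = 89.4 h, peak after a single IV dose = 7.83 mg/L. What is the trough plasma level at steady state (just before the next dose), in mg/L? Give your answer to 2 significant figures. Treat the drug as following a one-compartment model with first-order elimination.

2.0 mg/L

k = ln2 / t½ = 0.693147 / 38.7 = 0.01791 h⁻¹
e^(−kτ) = e^(−0.01791 × 89.4) = 0.2017
Accumulation ratio R = 1 / (1 − e^(−kτ)) = 1 / (1 − 0.2017) = 1.253
Steady-state trough = C₀ × R × e^(−kτ) = 7.83 × 1.253 × 0.2017 = 1.979 mg/L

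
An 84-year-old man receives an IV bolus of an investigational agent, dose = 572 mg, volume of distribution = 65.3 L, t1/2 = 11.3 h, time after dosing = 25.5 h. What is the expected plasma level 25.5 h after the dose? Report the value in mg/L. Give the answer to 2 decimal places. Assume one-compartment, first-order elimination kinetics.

C₀ = Dose / Vd = 572.0 / 65.3 = 8.760 mg/L
k = ln2 / t½ = 0.693147 / 11.3 = 0.06134 h⁻¹
C = C₀ · e^(−k·t) = 8.760 × e^(−0.06134 × 25.5)
  = 8.760 × 0.2093 = 1.833 mg/L

1.83 mg/L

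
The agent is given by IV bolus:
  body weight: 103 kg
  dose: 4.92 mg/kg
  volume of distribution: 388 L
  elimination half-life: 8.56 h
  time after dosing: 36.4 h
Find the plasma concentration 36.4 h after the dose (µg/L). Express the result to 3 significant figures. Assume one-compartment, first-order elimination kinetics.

Total dose = 4.92 × 103 = 506.8 mg
C₀ = Dose / Vd = 506.8 / 388 = 1.306 mg/L
k = ln2 / t½ = 0.693147 / 8.56 = 0.08098 h⁻¹
C = C₀ · e^(−k·t) = 1.306 × e^(−0.08098 × 36.4)
  = 1.306 × 0.05246 = 0.06851 mg/L
Convert: 0.06851 mg/L × 1000 = 68.51 µg/L

68.5 µg/L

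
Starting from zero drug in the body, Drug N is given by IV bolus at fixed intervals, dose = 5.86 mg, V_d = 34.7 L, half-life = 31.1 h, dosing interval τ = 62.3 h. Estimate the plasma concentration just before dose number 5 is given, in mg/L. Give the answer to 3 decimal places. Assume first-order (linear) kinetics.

C₀ per dose = Dose / Vd = 5.86 / 34.7 = 0.1689 mg/L
k = ln2 / t½ = 0.693147 / 31.1 = 0.02229 h⁻¹
Fraction remaining after one interval: r = e^(−kτ) = e^(−0.02229 × 62.3) = 0.2494
Before dose 5, 4 doses have been given (aged 1τ, 2τ, 3τ, 4τ).
C_trough = C₀ × (r + r² + … + r^4) = C₀ × r(1−r^4)/(1−r)
        = 0.1689 × 0.2494 × (1 − 0.003869) / (1 − 0.2494) = 0.05590 mg/L

0.056 mg/L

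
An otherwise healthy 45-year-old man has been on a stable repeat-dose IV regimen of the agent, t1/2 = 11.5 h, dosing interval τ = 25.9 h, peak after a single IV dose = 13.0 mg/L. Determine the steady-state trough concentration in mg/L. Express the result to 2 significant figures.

k = ln2 / t½ = 0.693147 / 11.5 = 0.06027 h⁻¹
e^(−kτ) = e^(−0.06027 × 25.9) = 0.2099
Accumulation ratio R = 1 / (1 − e^(−kτ)) = 1 / (1 − 0.2099) = 1.266
Steady-state trough = C₀ × R × e^(−kτ) = 13.0 × 1.266 × 0.2099 = 3.455 mg/L

3.5 mg/L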